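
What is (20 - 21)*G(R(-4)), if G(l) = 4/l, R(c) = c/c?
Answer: -4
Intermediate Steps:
R(c) = 1
(20 - 21)*G(R(-4)) = (20 - 21)*(4/1) = -4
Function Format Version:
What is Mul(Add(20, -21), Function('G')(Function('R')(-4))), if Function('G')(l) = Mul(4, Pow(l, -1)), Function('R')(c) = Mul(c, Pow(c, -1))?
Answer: -4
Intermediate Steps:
Function('R')(c) = 1
Mul(Add(20, -21), Function('G')(Function('R')(-4))) = Mul(Add(20, -21), Mul(4, Pow(1, -1))) = Mul(-1, Mul(4, 1)) = Mul(-1, 4) = -4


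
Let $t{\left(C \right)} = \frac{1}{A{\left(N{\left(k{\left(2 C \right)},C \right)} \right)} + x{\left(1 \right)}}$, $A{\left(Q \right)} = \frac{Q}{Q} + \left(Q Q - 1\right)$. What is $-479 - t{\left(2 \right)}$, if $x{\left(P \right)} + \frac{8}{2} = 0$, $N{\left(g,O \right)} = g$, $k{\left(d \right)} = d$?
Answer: $- \frac{5749}{12} \approx -479.08$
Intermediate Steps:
$x{\left(P \right)} = -4$ ($x{\left(P \right)} = -4 + 0 = -4$)
$A{\left(Q \right)} = Q^{2}$ ($A{\left(Q \right)} = 1 + \left(Q^{2} - 1\right) = 1 + \left(-1 + Q^{2}\right) = Q^{2}$)
$t{\left(C \right)} = \frac{1}{-4 + 4 C^{2}}$ ($t{\left(C \right)} = \frac{1}{\left(2 C\right)^{2} - 4} = \frac{1}{4 C^{2} - 4} = \frac{1}{-4 + 4 C^{2}}$)
$-479 - t{\left(2 \right)} = -479 - \frac{1}{4 \left(-1 + 2^{2}\right)} = -479 - \frac{1}{4 \left(-1 + 4\right)} = -479 - \frac{1}{4 \cdot 3} = -479 - \frac{1}{4} \cdot \frac{1}{3} = -479 - \frac{1}{12} = - \frac{5749}{12}$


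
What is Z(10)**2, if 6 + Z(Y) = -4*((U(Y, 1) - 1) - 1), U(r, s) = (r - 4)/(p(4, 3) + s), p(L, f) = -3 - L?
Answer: 36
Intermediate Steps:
U(r, s) = (-4 + r)/(-7 + s) (U(r, s) = (r - 4)/((-3 - 1*4) + s) = (-4 + r)/((-3 - 4) + s) = (-4 + r)/(-7 + s))
Z(Y) = -2/3 + 2*Y/3 (Z(Y) = -6 - 4*(((-4 + Y)/(-7 + 1) - 1) - 1) = -6 - 4*(((-4 + Y)/(-6) - 1) - 1) = -6 - 4*((-(-4 + Y)/6 - 1) - 1) = -6 - 4*(((2/3 - Y/6) - 1) - 1) = -6 - 4*((-1/3 - Y/6) - 1) = -6 - 4*(-4/3 - Y/6) = -6 + (16/3 + 2*Y/3) = -2/3 + 2*Y/3)
Z(10)**2 = (-2/3 + (2/3)*10)**2 = (-2/3 + 20/3)**2 = 6**2 = 36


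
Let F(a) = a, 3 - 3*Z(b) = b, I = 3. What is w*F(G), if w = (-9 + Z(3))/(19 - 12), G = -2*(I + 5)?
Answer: 144/7 ≈ 20.571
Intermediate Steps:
G = -16 (G = -2*(3 + 5) = -2*8 = -16)
Z(b) = 1 - b/3
w = -9/7 (w = (-9 + (1 - 1/3*3))/(19 - 12) = (-9 + (1 - 1))/7 = (-9 + 0)*(1/7) = -9*1/7 = -9/7 ≈ -1.2857)
w*F(G) = -9/7*(-16) = 144/7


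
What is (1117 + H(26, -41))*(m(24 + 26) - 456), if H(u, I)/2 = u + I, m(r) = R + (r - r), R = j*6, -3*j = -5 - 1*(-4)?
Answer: -493498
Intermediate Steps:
j = ⅓ (j = -(-5 - 1*(-4))/3 = -(-5 + 4)/3 = -⅓*(-1) = ⅓ ≈ 0.33333)
R = 2 (R = (⅓)*6 = 2)
m(r) = 2 (m(r) = 2 + (r - r) = 2 + 0 = 2)
H(u, I) = 2*I + 2*u (H(u, I) = 2*(u + I) = 2*(I + u) = 2*I + 2*u)
(1117 + H(26, -41))*(m(24 + 26) - 456) = (1117 + (2*(-41) + 2*26))*(2 - 456) = (1117 + (-82 + 52))*(-454) = (1117 - 30)*(-454) = 1087*(-454) = -493498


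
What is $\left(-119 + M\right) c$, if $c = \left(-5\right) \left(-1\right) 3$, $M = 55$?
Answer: $-960$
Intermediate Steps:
$c = 15$ ($c = 5 \cdot 3 = 15$)
$\left(-119 + M\right) c = \left(-119 + 55\right) 15 = \left(-64\right) 15 = -960$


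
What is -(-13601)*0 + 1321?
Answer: 1321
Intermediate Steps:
-(-13601)*0 + 1321 = -203*0 + 1321 = 0 + 1321 = 1321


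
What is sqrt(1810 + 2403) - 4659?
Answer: -4659 + sqrt(4213) ≈ -4594.1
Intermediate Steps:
sqrt(1810 + 2403) - 4659 = sqrt(4213) - 4659 = -4659 + sqrt(4213)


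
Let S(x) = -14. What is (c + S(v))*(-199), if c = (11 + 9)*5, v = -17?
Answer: -17114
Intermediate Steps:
c = 100 (c = 20*5 = 100)
(c + S(v))*(-199) = (100 - 14)*(-199) = 86*(-199) = -17114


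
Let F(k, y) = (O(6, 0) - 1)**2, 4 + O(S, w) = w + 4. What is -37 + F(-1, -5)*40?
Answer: 3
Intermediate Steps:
O(S, w) = w (O(S, w) = -4 + (w + 4) = -4 + (4 + w) = w)
F(k, y) = 1 (F(k, y) = (0 - 1)**2 = (-1)**2 = 1)
-37 + F(-1, -5)*40 = -37 + 1*40 = -37 + 40 = 3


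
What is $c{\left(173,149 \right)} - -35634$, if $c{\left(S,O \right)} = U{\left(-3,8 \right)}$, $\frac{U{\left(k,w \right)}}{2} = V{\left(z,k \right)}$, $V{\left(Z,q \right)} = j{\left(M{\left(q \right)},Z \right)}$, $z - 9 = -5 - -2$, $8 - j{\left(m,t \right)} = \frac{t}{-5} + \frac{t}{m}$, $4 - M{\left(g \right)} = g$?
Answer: $\frac{1247774}{35} \approx 35651.0$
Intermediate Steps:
$M{\left(g \right)} = 4 - g$
$j{\left(m,t \right)} = 8 + \frac{t}{5} - \frac{t}{m}$ ($j{\left(m,t \right)} = 8 - \left(\frac{t}{-5} + \frac{t}{m}\right) = 8 - \left(t \left(- \frac{1}{5}\right) + \frac{t}{m}\right) = 8 - \left(- \frac{t}{5} + \frac{t}{m}\right) = 8 + \left(\frac{t}{5} - \frac{t}{m}\right) = 8 + \frac{t}{5} - \frac{t}{m}$)
$z = 6$ ($z = 9 - 3 = 6$)
$V{\left(Z,q \right)} = 8 + \frac{Z}{5} - \frac{Z}{4 - q}$
$U{\left(k,w \right)} = \frac{2 \left(- \frac{154}{5} + \frac{46 k}{5}\right)}{-4 + k}$ ($U{\left(k,w \right)} = 2 \frac{6 + \frac{\left(-4 + k\right) \left(40 + 6\right)}{5}}{-4 + k} = 2 \frac{6 + \frac{1}{5} \left(-4 + k\right) 46}{-4 + k} = 2 \frac{6 + \left(- \frac{184}{5} + \frac{46 k}{5}\right)}{-4 + k} = 2 \frac{- \frac{154}{5} + \frac{46 k}{5}}{-4 + k} = \frac{2 \left(- \frac{154}{5} + \frac{46 k}{5}\right)}{-4 + k}$)
$c{\left(S,O \right)} = \frac{584}{35}$ ($c{\left(S,O \right)} = \frac{4 \left(-77 + 23 \left(-3\right)\right)}{5 \left(-4 - 3\right)} = \frac{4 \left(-77 - 69\right)}{5 \left(-7\right)} = \frac{4}{5} \left(- \frac{1}{7}\right) \left(-146\right) = \frac{584}{35}$)
$c{\left(173,149 \right)} - -35634 = \frac{584}{35} - -35634 = \frac{584}{35} + 35634 = \frac{1247774}{35}$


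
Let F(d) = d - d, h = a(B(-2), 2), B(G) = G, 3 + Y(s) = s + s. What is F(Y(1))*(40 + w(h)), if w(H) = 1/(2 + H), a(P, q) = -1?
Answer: 0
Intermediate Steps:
Y(s) = -3 + 2*s (Y(s) = -3 + (s + s) = -3 + 2*s)
h = -1
F(d) = 0
F(Y(1))*(40 + w(h)) = 0*(40 + 1/(2 - 1)) = 0*(40 + 1/1) = 0*(40 + 1) = 0*41 = 0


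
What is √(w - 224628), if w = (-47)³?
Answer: I*√328451 ≈ 573.11*I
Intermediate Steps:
w = -103823
√(w - 224628) = √(-103823 - 224628) = √(-328451) = I*√328451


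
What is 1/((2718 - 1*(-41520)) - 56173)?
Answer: -1/11935 ≈ -8.3787e-5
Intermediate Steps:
1/((2718 - 1*(-41520)) - 56173) = 1/((2718 + 41520) - 56173) = 1/(44238 - 56173) = 1/(-11935) = -1/11935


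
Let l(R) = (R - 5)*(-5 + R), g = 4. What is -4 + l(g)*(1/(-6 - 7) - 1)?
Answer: -66/13 ≈ -5.0769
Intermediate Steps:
l(R) = (-5 + R)² (l(R) = (-5 + R)*(-5 + R) = (-5 + R)²)
-4 + l(g)*(1/(-6 - 7) - 1) = -4 + (-5 + 4)²*(1/(-6 - 7) - 1) = -4 + (-1)²*(1/(-13) - 1) = -4 + 1*(-1/13 - 1) = -4 + 1*(-14/13) = -4 - 14/13 = -66/13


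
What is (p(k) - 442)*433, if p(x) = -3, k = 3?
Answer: -192685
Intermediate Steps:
(p(k) - 442)*433 = (-3 - 442)*433 = -445*433 = -192685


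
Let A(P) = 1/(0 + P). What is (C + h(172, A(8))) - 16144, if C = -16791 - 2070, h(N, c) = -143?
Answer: -35148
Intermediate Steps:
A(P) = 1/P
C = -18861
(C + h(172, A(8))) - 16144 = (-18861 - 143) - 16144 = -19004 - 16144 = -35148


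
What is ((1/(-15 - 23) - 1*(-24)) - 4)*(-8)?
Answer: -3036/19 ≈ -159.79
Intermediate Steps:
((1/(-15 - 23) - 1*(-24)) - 4)*(-8) = ((1/(-38) + 24) - 4)*(-8) = ((-1/38 + 24) - 4)*(-8) = (911/38 - 4)*(-8) = (759/38)*(-8) = -3036/19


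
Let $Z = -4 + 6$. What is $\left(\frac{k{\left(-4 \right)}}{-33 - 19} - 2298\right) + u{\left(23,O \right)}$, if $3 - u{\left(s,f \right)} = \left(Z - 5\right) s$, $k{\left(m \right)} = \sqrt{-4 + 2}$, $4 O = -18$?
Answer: $-2226 - \frac{i \sqrt{2}}{52} \approx -2226.0 - 0.027196 i$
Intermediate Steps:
$O = - \frac{9}{2}$ ($O = \frac{1}{4} \left(-18\right) = - \frac{9}{2} \approx -4.5$)
$k{\left(m \right)} = i \sqrt{2}$ ($k{\left(m \right)} = \sqrt{-2} = i \sqrt{2}$)
$Z = 2$
$u{\left(s,f \right)} = 3 + 3 s$ ($u{\left(s,f \right)} = 3 - \left(2 - 5\right) s = 3 - - 3 s = 3 + 3 s$)
$\left(\frac{k{\left(-4 \right)}}{-33 - 19} - 2298\right) + u{\left(23,O \right)} = \left(\frac{i \sqrt{2}}{-33 - 19} - 2298\right) + \left(3 + 3 \cdot 23\right) = \left(\frac{i \sqrt{2}}{-52} - 2298\right) + \left(3 + 69\right) = \left(i \sqrt{2} \left(- \frac{1}{52}\right) - 2298\right) + 72 = \left(- \frac{i \sqrt{2}}{52} - 2298\right) + 72 = \left(-2298 - \frac{i \sqrt{2}}{52}\right) + 72 = -2226 - \frac{i \sqrt{2}}{52}$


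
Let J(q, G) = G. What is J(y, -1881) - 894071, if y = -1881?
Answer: -895952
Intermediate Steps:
J(y, -1881) - 894071 = -1881 - 894071 = -895952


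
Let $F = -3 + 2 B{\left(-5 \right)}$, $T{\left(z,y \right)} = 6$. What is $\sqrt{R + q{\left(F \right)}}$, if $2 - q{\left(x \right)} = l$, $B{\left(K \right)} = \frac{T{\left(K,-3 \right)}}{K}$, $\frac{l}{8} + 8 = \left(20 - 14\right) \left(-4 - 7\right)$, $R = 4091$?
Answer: $\sqrt{4685} \approx 68.447$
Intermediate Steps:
$l = -592$ ($l = -64 + 8 \left(20 - 14\right) \left(-4 - 7\right) = -64 + 8 \cdot 6 \left(-11\right) = -64 + 8 \left(-66\right) = -64 - 528 = -592$)
$B{\left(K \right)} = \frac{6}{K}$
$F = - \frac{27}{5}$ ($F = -3 + 2 \frac{6}{-5} = -3 + 2 \cdot 6 \left(- \frac{1}{5}\right) = -3 + 2 \left(- \frac{6}{5}\right) = -3 - \frac{12}{5} = - \frac{27}{5} \approx -5.4$)
$q{\left(x \right)} = 594$ ($q{\left(x \right)} = 2 - -592 = 2 + 592 = 594$)
$\sqrt{R + q{\left(F \right)}} = \sqrt{4091 + 594} = \sqrt{4685}$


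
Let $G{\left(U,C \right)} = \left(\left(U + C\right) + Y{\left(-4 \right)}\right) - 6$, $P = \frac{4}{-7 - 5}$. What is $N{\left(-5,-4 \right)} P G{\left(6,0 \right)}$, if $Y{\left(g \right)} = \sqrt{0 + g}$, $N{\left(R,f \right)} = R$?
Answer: $\frac{10 i}{3} \approx 3.3333 i$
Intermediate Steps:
$Y{\left(g \right)} = \sqrt{g}$
$P = - \frac{1}{3}$ ($P = \frac{4}{-12} = 4 \left(- \frac{1}{12}\right) = - \frac{1}{3} \approx -0.33333$)
$G{\left(U,C \right)} = -6 + C + U + 2 i$ ($G{\left(U,C \right)} = \left(\left(U + C\right) + \sqrt{-4}\right) - 6 = \left(\left(C + U\right) + 2 i\right) - 6 = \left(C + U + 2 i\right) - 6 = -6 + C + U + 2 i$)
$N{\left(-5,-4 \right)} P G{\left(6,0 \right)} = \left(-5\right) \left(- \frac{1}{3}\right) \left(-6 + 0 + 6 + 2 i\right) = \frac{5 \cdot 2 i}{3} = \frac{10 i}{3}$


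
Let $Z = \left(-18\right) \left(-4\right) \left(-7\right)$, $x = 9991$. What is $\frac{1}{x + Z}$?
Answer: $\frac{1}{9487} \approx 0.00010541$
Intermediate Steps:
$Z = -504$ ($Z = 72 \left(-7\right) = -504$)
$\frac{1}{x + Z} = \frac{1}{9991 - 504} = \frac{1}{9487}$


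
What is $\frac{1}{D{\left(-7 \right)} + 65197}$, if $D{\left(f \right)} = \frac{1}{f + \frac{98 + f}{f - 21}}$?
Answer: $\frac{41}{2673073} \approx 1.5338 \cdot 10^{-5}$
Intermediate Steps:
$D{\left(f \right)} = \frac{1}{f + \frac{98 + f}{-21 + f}}$
$\frac{1}{D{\left(-7 \right)} + 65197} = \frac{1}{\frac{-21 - 7}{98 + \left(-7\right)^{2} - -140} + 65197} = \frac{1}{\frac{1}{98 + 49 + 140} \left(-28\right) + 65197} = \frac{1}{\frac{1}{287} \left(-28\right) + 65197} = \frac{1}{- \frac{4}{41} + 65197} = \frac{1}{\frac{2673073}{41}} = \frac{41}{2673073}$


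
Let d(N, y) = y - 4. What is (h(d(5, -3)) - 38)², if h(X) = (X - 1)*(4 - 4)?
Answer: 1444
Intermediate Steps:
d(N, y) = -4 + y
h(X) = 0 (h(X) = (-1 + X)*0 = 0)
(h(d(5, -3)) - 38)² = (0 - 38)² = (-38)² = 1444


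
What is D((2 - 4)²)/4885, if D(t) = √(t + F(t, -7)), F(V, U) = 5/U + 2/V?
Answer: √742/68390 ≈ 0.00039830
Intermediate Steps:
F(V, U) = 2/V + 5/U
D(t) = √(-5/7 + t + 2/t) (D(t) = √(t + (2/t + 5/(-7))) = √(t + (2/t + 5*(-⅐))) = √(t + (2/t - 5/7)) = √(t + (-5/7 + 2/t)) = √(-5/7 + t + 2/t))
D((2 - 4)²)/4885 = (√(-35 + 49*(2 - 4)² + 98/((2 - 4)²))/7)/4885 = (√(-35 + 49*(-2)² + 98/((-2)²))/7)*(1/4885) = (√(-35 + 49*4 + 98/4)/7)*(1/4885) = (√(-35 + 196 + 98*(¼))/7)*(1/4885) = (√(-35 + 196 + 49/2)/7)*(1/4885) = (√(371/2)/7)*(1/4885) = ((√742/2)/7)*(1/4885) = (√742/14)*(1/4885) = √742/68390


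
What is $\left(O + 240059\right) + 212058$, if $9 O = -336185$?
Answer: $\frac{3732868}{9} \approx 4.1476 \cdot 10^{5}$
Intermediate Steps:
$O = - \frac{336185}{9}$ ($O = \frac{1}{9} \left(-336185\right) = - \frac{336185}{9} \approx -37354.0$)
$\left(O + 240059\right) + 212058 = \left(- \frac{336185}{9} + 240059\right) + 212058 = \frac{1824346}{9} + 212058 = \frac{3732868}{9}$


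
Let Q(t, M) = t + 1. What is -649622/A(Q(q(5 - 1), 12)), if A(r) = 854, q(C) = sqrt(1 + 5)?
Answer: -324811/427 ≈ -760.68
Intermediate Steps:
q(C) = sqrt(6)
Q(t, M) = 1 + t
-649622/A(Q(q(5 - 1), 12)) = -649622/854 = -649622*1/854 = -324811/427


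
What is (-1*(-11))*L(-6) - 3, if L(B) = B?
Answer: -69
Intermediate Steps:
(-1*(-11))*L(-6) - 3 = -1*(-11)*(-6) - 3 = 11*(-6) - 3 = -66 - 3 = -69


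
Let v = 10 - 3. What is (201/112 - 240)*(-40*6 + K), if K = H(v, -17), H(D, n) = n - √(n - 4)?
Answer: 6856503/112 + 26679*I*√21/112 ≈ 61219.0 + 1091.6*I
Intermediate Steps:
v = 7
H(D, n) = n - √(-4 + n)
K = -17 - I*√21 (K = -17 - √(-4 - 17) = -17 - √(-21) = -17 - I*√21 ≈ -17.0 - 4.5826*I)
(201/112 - 240)*(-40*6 + K) = (201/112 - 240)*(-40*6 + (-17 - I*√21)) = (201*(1/112) - 240)*(-240 + (-17 - I*√21)) = (201/112 - 240)*(-257 - I*√21) = -26679*(-257 - I*√21)/112 = 6856503/112 + 26679*I*√21/112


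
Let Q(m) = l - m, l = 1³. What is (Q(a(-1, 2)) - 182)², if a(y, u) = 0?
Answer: 32761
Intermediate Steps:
l = 1
Q(m) = 1 - m
(Q(a(-1, 2)) - 182)² = ((1 - 1*0) - 182)² = ((1 + 0) - 182)² = (1 - 182)² = (-181)² = 32761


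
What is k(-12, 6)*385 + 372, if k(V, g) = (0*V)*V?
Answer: 372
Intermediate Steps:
k(V, g) = 0 (k(V, g) = 0*V = 0)
k(-12, 6)*385 + 372 = 0*385 + 372 = 0 + 372 = 372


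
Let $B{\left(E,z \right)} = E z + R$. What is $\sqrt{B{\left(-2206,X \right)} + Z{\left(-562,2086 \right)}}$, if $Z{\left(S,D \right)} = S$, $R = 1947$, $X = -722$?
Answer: $7 \sqrt{32533} \approx 1262.6$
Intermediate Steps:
$B{\left(E,z \right)} = 1947 + E z$ ($B{\left(E,z \right)} = E z + 1947 = 1947 + E z$)
$\sqrt{B{\left(-2206,X \right)} + Z{\left(-562,2086 \right)}} = \sqrt{\left(1947 - -1592732\right) - 562} = \sqrt{\left(1947 + 1592732\right) - 562} = \sqrt{1594679 - 562} = \sqrt{1594117} = 7 \sqrt{32533}$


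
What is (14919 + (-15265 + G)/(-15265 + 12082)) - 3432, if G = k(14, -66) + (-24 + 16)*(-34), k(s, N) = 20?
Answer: 12192698/1061 ≈ 11492.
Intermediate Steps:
G = 292 (G = 20 + (-24 + 16)*(-34) = 20 - 8*(-34) = 20 + 272 = 292)
(14919 + (-15265 + G)/(-15265 + 12082)) - 3432 = (14919 + (-15265 + 292)/(-15265 + 12082)) - 3432 = (14919 - 14973/(-3183)) - 3432 = (14919 - 14973*(-1/3183)) - 3432 = (14919 + 4991/1061) - 3432 = 15834050/1061 - 3432 = 12192698/1061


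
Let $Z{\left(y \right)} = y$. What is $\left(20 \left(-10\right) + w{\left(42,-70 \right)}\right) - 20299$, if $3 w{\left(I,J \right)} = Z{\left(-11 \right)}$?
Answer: $- \frac{61508}{3} \approx -20503.0$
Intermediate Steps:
$w{\left(I,J \right)} = - \frac{11}{3}$ ($w{\left(I,J \right)} = \frac{1}{3} \left(-11\right) = - \frac{11}{3}$)
$\left(20 \left(-10\right) + w{\left(42,-70 \right)}\right) - 20299 = \left(20 \left(-10\right) - \frac{11}{3}\right) - 20299 = \left(-200 - \frac{11}{3}\right) - 20299 = - \frac{611}{3} - 20299 = - \frac{61508}{3}$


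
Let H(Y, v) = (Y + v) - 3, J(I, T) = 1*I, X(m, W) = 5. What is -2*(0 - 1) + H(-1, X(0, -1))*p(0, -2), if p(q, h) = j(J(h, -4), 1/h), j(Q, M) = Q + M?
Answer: -1/2 ≈ -0.50000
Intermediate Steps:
J(I, T) = I
H(Y, v) = -3 + Y + v
j(Q, M) = M + Q
p(q, h) = h + 1/h (p(q, h) = 1/h + h = h + 1/h)
-2*(0 - 1) + H(-1, X(0, -1))*p(0, -2) = -2*(0 - 1) + (-3 - 1 + 5)*(-2 + 1/(-2)) = -2*(-1) + 1*(-2 - 1/2) = 2 + 1*(-5/2) = 2 - 5/2 = -1/2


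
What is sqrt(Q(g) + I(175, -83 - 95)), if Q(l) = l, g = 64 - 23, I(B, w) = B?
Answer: 6*sqrt(6) ≈ 14.697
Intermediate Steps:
g = 41
sqrt(Q(g) + I(175, -83 - 95)) = sqrt(41 + 175) = sqrt(216) = 6*sqrt(6)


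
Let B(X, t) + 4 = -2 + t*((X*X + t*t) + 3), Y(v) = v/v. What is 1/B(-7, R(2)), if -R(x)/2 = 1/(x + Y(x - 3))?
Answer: -27/1106 ≈ -0.024412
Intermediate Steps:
Y(v) = 1
R(x) = -2/(1 + x) (R(x) = -2/(x + 1) = -2/(1 + x))
B(X, t) = -6 + t*(3 + X² + t²) (B(X, t) = -4 + (-2 + t*((X*X + t*t) + 3)) = -4 + (-2 + t*((X² + t²) + 3)) = -4 + (-2 + t*(3 + X² + t²)) = -6 + t*(3 + X² + t²))
1/B(-7, R(2)) = 1/(-6 + (-2/(1 + 2))³ + 3*(-2/(1 + 2)) - 2/(1 + 2)*(-7)²) = 1/(-6 + (-2/3)³ + 3*(-2/3) - 2/3*49) = 1/(-6 + (-2*⅓)³ + 3*(-2*⅓) - 2*⅓*49) = 1/(-6 + (-⅔)³ + 3*(-⅔) - ⅔*49) = 1/(-6 - 8/27 - 2 - 98/3) = 1/(-1106/27) = -27/1106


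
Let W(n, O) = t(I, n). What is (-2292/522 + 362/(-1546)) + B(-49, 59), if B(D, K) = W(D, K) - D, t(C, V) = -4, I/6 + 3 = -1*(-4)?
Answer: 2715262/67251 ≈ 40.375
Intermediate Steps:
I = 6 (I = -18 + 6*(-1*(-4)) = -18 + 6*4 = -18 + 24 = 6)
W(n, O) = -4
B(D, K) = -4 - D
(-2292/522 + 362/(-1546)) + B(-49, 59) = (-2292/522 + 362/(-1546)) + (-4 - 1*(-49)) = (-2292*1/522 + 362*(-1/1546)) + (-4 + 49) = (-382/87 - 181/773) + 45 = -311033/67251 + 45 = 2715262/67251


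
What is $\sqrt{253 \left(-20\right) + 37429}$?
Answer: $\sqrt{32369} \approx 179.91$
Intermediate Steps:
$\sqrt{253 \left(-20\right) + 37429} = \sqrt{-5060 + 37429} = \sqrt{32369}$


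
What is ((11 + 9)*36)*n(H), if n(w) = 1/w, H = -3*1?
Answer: -240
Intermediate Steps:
H = -3
((11 + 9)*36)*n(H) = ((11 + 9)*36)/(-3) = (20*36)*(-⅓) = 720*(-⅓) = -240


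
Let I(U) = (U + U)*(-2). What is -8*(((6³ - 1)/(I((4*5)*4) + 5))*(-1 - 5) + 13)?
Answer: -2872/21 ≈ -136.76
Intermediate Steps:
I(U) = -4*U (I(U) = (2*U)*(-2) = -4*U)
-8*(((6³ - 1)/(I((4*5)*4) + 5))*(-1 - 5) + 13) = -8*(((6³ - 1)/(-4*4*5*4 + 5))*(-1 - 5) + 13) = -8*(((216 - 1)/(-80*4 + 5))*(-6) + 13) = -8*((215/(-4*80 + 5))*(-6) + 13) = -8*((215/(-320 + 5))*(-6) + 13) = -8*((215/(-315))*(-6) + 13) = -8*((215*(-1/315))*(-6) + 13) = -8*(-43/63*(-6) + 13) = -8*(86/21 + 13) = -8*359/21 = -2872/21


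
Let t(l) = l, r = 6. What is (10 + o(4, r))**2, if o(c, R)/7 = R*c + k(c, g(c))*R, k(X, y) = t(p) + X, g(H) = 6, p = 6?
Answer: 357604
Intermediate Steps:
k(X, y) = 6 + X
o(c, R) = 7*R*c + 7*R*(6 + c) (o(c, R) = 7*(R*c + (6 + c)*R) = 7*(R*c + R*(6 + c)) = 7*R*c + 7*R*(6 + c))
(10 + o(4, r))**2 = (10 + 14*6*(3 + 4))**2 = (10 + 14*6*7)**2 = (10 + 588)**2 = 598**2 = 357604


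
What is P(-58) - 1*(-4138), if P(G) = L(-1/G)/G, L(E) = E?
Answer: 13920231/3364 ≈ 4138.0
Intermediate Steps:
P(G) = -1/G² (P(G) = (-1/G)/G = -1/G²)
P(-58) - 1*(-4138) = -1/(-58)² - 1*(-4138) = -1*1/3364 + 4138 = -1/3364 + 4138 = 13920231/3364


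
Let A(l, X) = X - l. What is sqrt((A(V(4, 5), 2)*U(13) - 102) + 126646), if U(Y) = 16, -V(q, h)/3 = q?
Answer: 4*sqrt(7923) ≈ 356.04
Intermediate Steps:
V(q, h) = -3*q
sqrt((A(V(4, 5), 2)*U(13) - 102) + 126646) = sqrt(((2 - (-3)*4)*16 - 102) + 126646) = sqrt(((2 - 1*(-12))*16 - 102) + 126646) = sqrt(((2 + 12)*16 - 102) + 126646) = sqrt((14*16 - 102) + 126646) = sqrt((224 - 102) + 126646) = sqrt(122 + 126646) = sqrt(126768) = 4*sqrt(7923)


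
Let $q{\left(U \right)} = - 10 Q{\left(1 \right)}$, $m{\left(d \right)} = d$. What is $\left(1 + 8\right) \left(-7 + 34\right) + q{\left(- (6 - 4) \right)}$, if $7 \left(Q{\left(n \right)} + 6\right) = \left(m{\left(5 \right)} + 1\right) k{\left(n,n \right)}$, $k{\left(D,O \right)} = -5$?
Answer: $\frac{2421}{7} \approx 345.86$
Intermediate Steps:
$Q{\left(n \right)} = - \frac{72}{7}$ ($Q{\left(n \right)} = -6 + \frac{\left(5 + 1\right) \left(-5\right)}{7} = -6 + \frac{6 \left(-5\right)}{7} = -6 + \frac{1}{7} \left(-30\right) = -6 - \frac{30}{7} = - \frac{72}{7}$)
$q{\left(U \right)} = \frac{720}{7}$ ($q{\left(U \right)} = \left(-10\right) \left(- \frac{72}{7}\right) = \frac{720}{7}$)
$\left(1 + 8\right) \left(-7 + 34\right) + q{\left(- (6 - 4) \right)} = \left(1 + 8\right) \left(-7 + 34\right) + \frac{720}{7} = 9 \cdot 27 + \frac{720}{7} = 243 + \frac{720}{7} = \frac{2421}{7}$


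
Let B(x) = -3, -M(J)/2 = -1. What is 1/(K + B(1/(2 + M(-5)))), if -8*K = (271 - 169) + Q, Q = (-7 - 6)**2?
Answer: -8/295 ≈ -0.027119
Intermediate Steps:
M(J) = 2 (M(J) = -2*(-1) = 2)
Q = 169 (Q = (-13)**2 = 169)
K = -271/8 (K = -((271 - 169) + 169)/8 = -(102 + 169)/8 = -1/8*271 = -271/8 ≈ -33.875)
1/(K + B(1/(2 + M(-5)))) = 1/(-271/8 - 3) = 1/(-295/8) = -8/295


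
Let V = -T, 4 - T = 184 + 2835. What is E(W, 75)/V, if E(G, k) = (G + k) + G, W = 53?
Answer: 181/3015 ≈ 0.060033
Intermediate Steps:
T = -3015 (T = 4 - (184 + 2835) = 4 - 1*3019 = 4 - 3019 = -3015)
E(G, k) = k + 2*G
V = 3015 (V = -1*(-3015) = 3015)
E(W, 75)/V = (75 + 2*53)/3015 = (75 + 106)*(1/3015) = 181*(1/3015) = 181/3015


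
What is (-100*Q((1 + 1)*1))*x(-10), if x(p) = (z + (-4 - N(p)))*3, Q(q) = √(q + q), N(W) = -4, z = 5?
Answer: -3000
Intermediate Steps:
Q(q) = √2*√q (Q(q) = √(2*q) = √2*√q)
x(p) = 15 (x(p) = (5 + (-4 - 1*(-4)))*3 = (5 + (-4 + 4))*3 = (5 + 0)*3 = 5*3 = 15)
(-100*Q((1 + 1)*1))*x(-10) = -100*√2*√((1 + 1)*1)*15 = -100*√2*√(2*1)*15 = -100*√2*√2*15 = -100*2*15 = -200*15 = -3000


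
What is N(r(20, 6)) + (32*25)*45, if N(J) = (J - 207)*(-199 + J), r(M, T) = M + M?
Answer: 62553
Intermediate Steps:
r(M, T) = 2*M
N(J) = (-207 + J)*(-199 + J)
N(r(20, 6)) + (32*25)*45 = (41193 + (2*20)**2 - 812*20) + (32*25)*45 = (41193 + 40**2 - 406*40) + 800*45 = (41193 + 1600 - 16240) + 36000 = 26553 + 36000 = 62553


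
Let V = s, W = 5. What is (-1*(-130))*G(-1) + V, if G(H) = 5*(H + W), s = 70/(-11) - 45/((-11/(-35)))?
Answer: 26955/11 ≈ 2450.5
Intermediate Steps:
s = -1645/11 (s = 70*(-1/11) - 45/((-11*(-1/35))) = -70/11 - 45/11/35 = -70/11 - 45*35/11 = -70/11 - 1575/11 = -1645/11 ≈ -149.55)
G(H) = 25 + 5*H (G(H) = 5*(H + 5) = 5*(5 + H) = 25 + 5*H)
V = -1645/11 ≈ -149.55
(-1*(-130))*G(-1) + V = (-1*(-130))*(25 + 5*(-1)) - 1645/11 = 130*(25 - 5) - 1645/11 = 130*20 - 1645/11 = 2600 - 1645/11 = 26955/11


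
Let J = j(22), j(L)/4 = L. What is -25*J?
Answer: -2200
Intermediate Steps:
j(L) = 4*L
J = 88 (J = 4*22 = 88)
-25*J = -25*88 = -2200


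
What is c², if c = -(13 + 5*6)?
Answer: 1849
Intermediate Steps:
c = -43 (c = -(13 + 30) = -1*43 = -43)
c² = (-43)² = 1849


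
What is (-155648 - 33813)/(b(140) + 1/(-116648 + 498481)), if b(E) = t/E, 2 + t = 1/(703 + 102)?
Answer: 8152995468865100/614256597 ≈ 1.3273e+7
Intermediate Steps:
t = -1609/805 (t = -2 + 1/(703 + 102) = -2 + 1/805 = -1609/805 ≈ -1.9988)
b(E) = -1609/(805*E)
(-155648 - 33813)/(b(140) + 1/(-116648 + 498481)) = (-155648 - 33813)/(-1609/805/140 + 1/(-116648 + 498481)) = -189461/(-1609/805*1/140 + 1/381833) = -189461/(-1609/112700 + 1/381833) = -189461/(-614256597/43032579100) = -189461*(-43032579100/614256597) = 8152995468865100/614256597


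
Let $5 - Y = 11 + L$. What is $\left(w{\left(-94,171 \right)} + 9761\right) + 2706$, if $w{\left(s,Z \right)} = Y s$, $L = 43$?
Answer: $17073$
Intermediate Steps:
$Y = -49$ ($Y = 5 - \left(11 + 43\right) = 5 - 54 = -49$)
$w{\left(s,Z \right)} = - 49 s$
$\left(w{\left(-94,171 \right)} + 9761\right) + 2706 = \left(\left(-49\right) \left(-94\right) + 9761\right) + 2706 = \left(4606 + 9761\right) + 2706 = 14367 + 2706 = 17073$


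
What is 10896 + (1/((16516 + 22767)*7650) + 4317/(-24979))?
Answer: 81790212428186629/7506562936050 ≈ 10896.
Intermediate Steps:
10896 + (1/((16516 + 22767)*7650) + 4317/(-24979)) = 10896 + ((1/7650)/39283 + 4317*(-1/24979)) = 10896 + ((1/39283)*(1/7650) - 4317/24979) = 10896 + (1/300514950 - 4317/24979) = 10896 - 1297323014171/7506562936050 = 81790212428186629/7506562936050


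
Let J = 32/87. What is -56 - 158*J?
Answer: -9928/87 ≈ -114.11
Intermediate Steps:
J = 32/87 (J = 32*(1/87) = 32/87 ≈ 0.36782)
-56 - 158*J = -56 - 158*32/87 = -56 - 5056/87 = -9928/87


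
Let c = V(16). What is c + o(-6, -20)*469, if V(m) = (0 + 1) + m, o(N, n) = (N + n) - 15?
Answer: -19212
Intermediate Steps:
o(N, n) = -15 + N + n
V(m) = 1 + m
c = 17 (c = 1 + 16 = 17)
c + o(-6, -20)*469 = 17 + (-15 - 6 - 20)*469 = 17 - 41*469 = 17 - 19229 = -19212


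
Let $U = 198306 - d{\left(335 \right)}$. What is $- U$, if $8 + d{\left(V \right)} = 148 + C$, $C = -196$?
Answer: $-198362$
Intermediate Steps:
$d{\left(V \right)} = -56$ ($d{\left(V \right)} = -8 + \left(148 - 196\right) = -8 - 48 = -56$)
$U = 198362$ ($U = 198306 - -56 = 198306 + 56 = 198362$)
$- U = \left(-1\right) 198362 = -198362$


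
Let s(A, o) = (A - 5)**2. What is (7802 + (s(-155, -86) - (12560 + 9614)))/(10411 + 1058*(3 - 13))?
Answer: -11228/169 ≈ -66.438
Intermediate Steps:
s(A, o) = (-5 + A)**2
(7802 + (s(-155, -86) - (12560 + 9614)))/(10411 + 1058*(3 - 13)) = (7802 + ((-5 - 155)**2 - (12560 + 9614)))/(10411 + 1058*(3 - 13)) = (7802 + ((-160)**2 - 1*22174))/(10411 + 1058*(-10)) = (7802 + (25600 - 22174))/(10411 - 10580) = (7802 + 3426)/(-169) = 11228*(-1/169) = -11228/169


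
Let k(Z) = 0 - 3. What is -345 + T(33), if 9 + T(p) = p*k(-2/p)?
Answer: -453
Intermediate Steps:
k(Z) = -3
T(p) = -9 - 3*p (T(p) = -9 + p*(-3) = -9 - 3*p)
-345 + T(33) = -345 + (-9 - 3*33) = -345 + (-9 - 99) = -345 - 108 = -453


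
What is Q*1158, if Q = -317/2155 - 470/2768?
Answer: -547243587/1491260 ≈ -366.97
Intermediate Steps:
Q = -945153/2982520 (Q = -317*1/2155 - 470*1/2768 = -317/2155 - 235/1384 = -945153/2982520 ≈ -0.31690)
Q*1158 = -945153/2982520*1158 = -547243587/1491260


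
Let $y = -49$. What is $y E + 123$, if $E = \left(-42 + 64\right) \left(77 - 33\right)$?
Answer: $-47309$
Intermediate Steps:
$E = 968$ ($E = 22 \cdot 44 = 968$)
$y E + 123 = \left(-49\right) 968 + 123 = -47432 + 123 = -47309$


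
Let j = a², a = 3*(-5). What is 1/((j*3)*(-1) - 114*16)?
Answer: -1/2499 ≈ -0.00040016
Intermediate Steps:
a = -15
j = 225 (j = (-15)² = 225)
1/((j*3)*(-1) - 114*16) = 1/((225*3)*(-1) - 114*16) = 1/(675*(-1) - 1824) = 1/(-675 - 1824) = 1/(-2499) = -1/2499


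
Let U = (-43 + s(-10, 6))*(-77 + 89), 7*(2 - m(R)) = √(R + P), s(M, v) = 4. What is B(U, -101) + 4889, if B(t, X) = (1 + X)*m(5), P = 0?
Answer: 4689 + 100*√5/7 ≈ 4720.9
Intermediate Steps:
m(R) = 2 - √R/7 (m(R) = 2 - √(R + 0)/7 = 2 - √R/7)
U = -468 (U = (-43 + 4)*(-77 + 89) = -39*12 = -468)
B(t, X) = (1 + X)*(2 - √5/7)
B(U, -101) + 4889 = (1 - 101)*(14 - √5)/7 + 4889 = (⅐)*(-100)*(14 - √5) + 4889 = (-200 + 100*√5/7) + 4889 = 4689 + 100*√5/7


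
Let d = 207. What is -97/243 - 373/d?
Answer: -12302/5589 ≈ -2.2011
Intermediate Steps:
-97/243 - 373/d = -97/243 - 373/207 = -12302/5589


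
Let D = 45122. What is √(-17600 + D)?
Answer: 3*√3058 ≈ 165.90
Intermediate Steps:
√(-17600 + D) = √(-17600 + 45122) = √27522 = 3*√3058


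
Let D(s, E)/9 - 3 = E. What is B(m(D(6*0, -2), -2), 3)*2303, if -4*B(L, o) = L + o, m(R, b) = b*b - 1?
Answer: -6909/2 ≈ -3454.5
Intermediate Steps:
D(s, E) = 27 + 9*E
m(R, b) = -1 + b**2 (m(R, b) = b**2 - 1 = -1 + b**2)
B(L, o) = -L/4 - o/4 (B(L, o) = -(L + o)/4 = -L/4 - o/4)
B(m(D(6*0, -2), -2), 3)*2303 = (-(-1 + (-2)**2)/4 - 1/4*3)*2303 = (-(-1 + 4)/4 - 3/4)*2303 = (-1/4*3 - 3/4)*2303 = (-3/4 - 3/4)*2303 = -3/2*2303 = -6909/2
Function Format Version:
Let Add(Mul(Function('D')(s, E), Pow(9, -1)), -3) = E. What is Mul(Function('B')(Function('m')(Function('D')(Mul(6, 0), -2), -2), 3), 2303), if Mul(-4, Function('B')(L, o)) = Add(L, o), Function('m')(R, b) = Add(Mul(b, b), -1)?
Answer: Rational(-6909, 2) ≈ -3454.5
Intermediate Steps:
Function('D')(s, E) = Add(27, Mul(9, E))
Function('m')(R, b) = Add(-1, Pow(b, 2)) (Function('m')(R, b) = Add(Pow(b, 2), -1) = Add(-1, Pow(b, 2)))
Function('B')(L, o) = Add(Mul(Rational(-1, 4), L), Mul(Rational(-1, 4), o)) (Function('B')(L, o) = Mul(Rational(-1, 4), Add(L, o)) = Add(Mul(Rational(-1, 4), L), Mul(Rational(-1, 4), o)))
Mul(Function('B')(Function('m')(Function('D')(Mul(6, 0), -2), -2), 3), 2303) = Mul(Add(Mul(Rational(-1, 4), Add(-1, Pow(-2, 2))), Mul(Rational(-1, 4), 3)), 2303) = Mul(Add(Mul(Rational(-1, 4), Add(-1, 4)), Rational(-3, 4)), 2303) = Mul(Add(Mul(Rational(-1, 4), 3), Rational(-3, 4)), 2303) = Mul(Add(Rational(-3, 4), Rational(-3, 4)), 2303) = Mul(Rational(-3, 2), 2303) = Rational(-6909, 2)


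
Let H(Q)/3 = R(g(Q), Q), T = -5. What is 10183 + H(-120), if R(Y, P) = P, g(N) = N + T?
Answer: 9823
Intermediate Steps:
g(N) = -5 + N (g(N) = N - 5 = -5 + N)
H(Q) = 3*Q
10183 + H(-120) = 10183 + 3*(-120) = 10183 - 360 = 9823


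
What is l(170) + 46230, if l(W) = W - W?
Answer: 46230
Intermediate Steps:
l(W) = 0
l(170) + 46230 = 0 + 46230 = 46230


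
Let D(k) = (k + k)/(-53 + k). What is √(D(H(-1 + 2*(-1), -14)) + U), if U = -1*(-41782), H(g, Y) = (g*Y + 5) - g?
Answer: √375738/3 ≈ 204.32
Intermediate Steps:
H(g, Y) = 5 - g + Y*g (H(g, Y) = (Y*g + 5) - g = (5 + Y*g) - g = 5 - g + Y*g)
D(k) = 2*k/(-53 + k) (D(k) = (2*k)/(-53 + k) = 2*k/(-53 + k))
U = 41782
√(D(H(-1 + 2*(-1), -14)) + U) = √(2*(5 - (-1 + 2*(-1)) - 14*(-1 + 2*(-1)))/(-53 + (5 - (-1 + 2*(-1)) - 14*(-1 + 2*(-1)))) + 41782) = √(2*(5 - (-1 - 2) - 14*(-1 - 2))/(-53 + (5 - (-1 - 2) - 14*(-1 - 2))) + 41782) = √(2*(5 - 1*(-3) - 14*(-3))/(-53 + (5 - 1*(-3) - 14*(-3))) + 41782) = √(2*(5 + 3 + 42)/(-53 + (5 + 3 + 42)) + 41782) = √(2*50/(-53 + 50) + 41782) = √(2*50/(-3) + 41782) = √(2*50*(-⅓) + 41782) = √(-100/3 + 41782) = √(125246/3) = √375738/3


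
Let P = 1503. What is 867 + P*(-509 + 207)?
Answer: -453039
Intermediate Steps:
867 + P*(-509 + 207) = 867 + 1503*(-509 + 207) = 867 + 1503*(-302) = 867 - 453906 = -453039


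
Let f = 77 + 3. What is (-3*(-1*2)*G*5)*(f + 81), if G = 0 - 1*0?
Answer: 0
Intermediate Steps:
f = 80
G = 0 (G = 0 + 0 = 0)
(-3*(-1*2)*G*5)*(f + 81) = (-3*(-1*2)*0*5)*(80 + 81) = (-(-6)*0*5)*161 = (-3*0*5)*161 = (0*5)*161 = 0*161 = 0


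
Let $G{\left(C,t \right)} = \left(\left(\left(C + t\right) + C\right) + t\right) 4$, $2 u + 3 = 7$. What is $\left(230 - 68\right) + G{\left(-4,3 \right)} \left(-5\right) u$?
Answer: $242$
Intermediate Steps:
$u = 2$ ($u = - \frac{3}{2} + \frac{1}{2} \cdot 7 = - \frac{3}{2} + \frac{7}{2} = 2$)
$G{\left(C,t \right)} = 8 C + 8 t$ ($G{\left(C,t \right)} = \left(\left(t + 2 C\right) + t\right) 4 = \left(2 C + 2 t\right) 4 = 8 C + 8 t$)
$\left(230 - 68\right) + G{\left(-4,3 \right)} \left(-5\right) u = \left(230 - 68\right) + \left(8 \left(-4\right) + 8 \cdot 3\right) \left(-5\right) 2 = 162 + \left(-32 + 24\right) \left(-5\right) 2 = 162 + \left(-8\right) \left(-5\right) 2 = 162 + 40 \cdot 2 = 162 + 80 = 242$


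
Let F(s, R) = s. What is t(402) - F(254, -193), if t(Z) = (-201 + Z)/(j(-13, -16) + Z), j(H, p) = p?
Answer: -97843/386 ≈ -253.48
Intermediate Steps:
t(Z) = (-201 + Z)/(-16 + Z)
t(402) - F(254, -193) = (-201 + 402)/(-16 + 402) - 1*254 = 201/386 - 254 = -97843/386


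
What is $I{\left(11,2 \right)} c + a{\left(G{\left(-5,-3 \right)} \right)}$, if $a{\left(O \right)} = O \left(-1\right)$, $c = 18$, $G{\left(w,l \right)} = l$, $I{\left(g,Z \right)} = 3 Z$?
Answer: $111$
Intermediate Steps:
$a{\left(O \right)} = - O$
$I{\left(11,2 \right)} c + a{\left(G{\left(-5,-3 \right)} \right)} = 3 \cdot 2 \cdot 18 - -3 = 6 \cdot 18 + 3 = 108 + 3 = 111$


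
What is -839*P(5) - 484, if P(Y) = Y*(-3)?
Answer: 12101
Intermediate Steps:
P(Y) = -3*Y
-839*P(5) - 484 = -(-2517)*5 - 484 = -839*(-15) - 484 = 12585 - 484 = 12101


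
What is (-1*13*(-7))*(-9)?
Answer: -819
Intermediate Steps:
(-1*13*(-7))*(-9) = -13*(-7)*(-9) = 91*(-9) = -819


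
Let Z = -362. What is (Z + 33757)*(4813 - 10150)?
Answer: -178229115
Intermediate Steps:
(Z + 33757)*(4813 - 10150) = (-362 + 33757)*(4813 - 10150) = 33395*(-5337) = -178229115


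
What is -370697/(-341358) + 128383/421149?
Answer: 66647744989/47920860114 ≈ 1.3908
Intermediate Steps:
-370697/(-341358) + 128383/421149 = -370697*(-1/341358) + 128383*(1/421149) = 370697/341358 + 128383/421149 = 66647744989/47920860114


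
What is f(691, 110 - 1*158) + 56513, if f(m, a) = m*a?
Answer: 23345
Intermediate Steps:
f(m, a) = a*m
f(691, 110 - 1*158) + 56513 = (110 - 1*158)*691 + 56513 = (110 - 158)*691 + 56513 = -48*691 + 56513 = -33168 + 56513 = 23345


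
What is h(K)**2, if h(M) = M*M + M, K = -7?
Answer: 1764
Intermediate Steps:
h(M) = M + M**2 (h(M) = M**2 + M = M + M**2)
h(K)**2 = (-7*(1 - 7))**2 = (-7*(-6))**2 = 42**2 = 1764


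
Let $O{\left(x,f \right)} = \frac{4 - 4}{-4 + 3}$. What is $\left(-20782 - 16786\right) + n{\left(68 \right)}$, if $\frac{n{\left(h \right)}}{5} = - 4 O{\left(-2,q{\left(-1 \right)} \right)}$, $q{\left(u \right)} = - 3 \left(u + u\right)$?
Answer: $-37568$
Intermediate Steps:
$q{\left(u \right)} = - 6 u$ ($q{\left(u \right)} = - 3 \cdot 2 u = - 6 u$)
$O{\left(x,f \right)} = 0$ ($O{\left(x,f \right)} = \frac{0}{-1} = 0 \left(-1\right) = 0$)
$n{\left(h \right)} = 0$ ($n{\left(h \right)} = 5 \left(\left(-4\right) 0\right) = 5 \cdot 0 = 0$)
$\left(-20782 - 16786\right) + n{\left(68 \right)} = \left(-20782 - 16786\right) + 0 = -37568 + 0 = -37568$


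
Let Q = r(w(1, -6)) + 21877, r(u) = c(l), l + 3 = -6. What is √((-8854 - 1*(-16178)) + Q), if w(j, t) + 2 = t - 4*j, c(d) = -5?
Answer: 6*√811 ≈ 170.87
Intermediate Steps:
l = -9 (l = -3 - 6 = -9)
w(j, t) = -2 + t - 4*j (w(j, t) = -2 + (t - 4*j) = -2 + t - 4*j)
r(u) = -5
Q = 21872 (Q = -5 + 21877 = 21872)
√((-8854 - 1*(-16178)) + Q) = √((-8854 - 1*(-16178)) + 21872) = √((-8854 + 16178) + 21872) = √(7324 + 21872) = √29196 = 6*√811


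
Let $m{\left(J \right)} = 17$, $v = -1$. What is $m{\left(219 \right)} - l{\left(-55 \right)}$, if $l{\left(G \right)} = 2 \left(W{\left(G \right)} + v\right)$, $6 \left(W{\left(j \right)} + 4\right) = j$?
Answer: $\frac{136}{3} \approx 45.333$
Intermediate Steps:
$W{\left(j \right)} = -4 + \frac{j}{6}$
$l{\left(G \right)} = -10 + \frac{G}{3}$ ($l{\left(G \right)} = 2 \left(\left(-4 + \frac{G}{6}\right) - 1\right) = 2 \left(-5 + \frac{G}{6}\right) = -10 + \frac{G}{3}$)
$m{\left(219 \right)} - l{\left(-55 \right)} = 17 - \left(-10 + \frac{1}{3} \left(-55\right)\right) = 17 - \left(-10 - \frac{55}{3}\right) = 17 - - \frac{85}{3} = 17 + \frac{85}{3} = \frac{136}{3}$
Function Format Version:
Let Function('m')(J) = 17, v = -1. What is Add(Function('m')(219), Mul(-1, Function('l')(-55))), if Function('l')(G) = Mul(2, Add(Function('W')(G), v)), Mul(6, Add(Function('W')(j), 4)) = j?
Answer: Rational(136, 3) ≈ 45.333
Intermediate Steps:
Function('W')(j) = Add(-4, Mul(Rational(1, 6), j))
Function('l')(G) = Add(-10, Mul(Rational(1, 3), G)) (Function('l')(G) = Mul(2, Add(Add(-4, Mul(Rational(1, 6), G)), -1)) = Mul(2, Add(-5, Mul(Rational(1, 6), G))) = Add(-10, Mul(Rational(1, 3), G)))
Add(Function('m')(219), Mul(-1, Function('l')(-55))) = Add(17, Mul(-1, Add(-10, Mul(Rational(1, 3), -55)))) = Add(17, Mul(-1, Add(-10, Rational(-55, 3)))) = Add(17, Mul(-1, Rational(-85, 3))) = Add(17, Rational(85, 3)) = Rational(136, 3)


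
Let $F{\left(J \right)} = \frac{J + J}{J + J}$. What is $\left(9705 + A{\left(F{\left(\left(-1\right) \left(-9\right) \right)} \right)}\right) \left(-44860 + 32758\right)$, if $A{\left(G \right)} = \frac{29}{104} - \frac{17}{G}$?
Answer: $- \frac{6096872631}{52} \approx -1.1725 \cdot 10^{8}$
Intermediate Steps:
$F{\left(J \right)} = 1$ ($F{\left(J \right)} = \frac{2 J}{2 J} = 2 J \frac{1}{2 J} = 1$)
$A{\left(G \right)} = \frac{29}{104} - \frac{17}{G}$ ($A{\left(G \right)} = 29 \cdot \frac{1}{104} - \frac{17}{G} = \frac{29}{104} - \frac{17}{G}$)
$\left(9705 + A{\left(F{\left(\left(-1\right) \left(-9\right) \right)} \right)}\right) \left(-44860 + 32758\right) = \left(9705 + \left(\frac{29}{104} - \frac{17}{1}\right)\right) \left(-44860 + 32758\right) = \left(9705 + \left(\frac{29}{104} - 17\right)\right) \left(-12102\right) = \left(9705 - \frac{1739}{104}\right) \left(-12102\right) = \frac{1007581}{104} \left(-12102\right) = - \frac{6096872631}{52}$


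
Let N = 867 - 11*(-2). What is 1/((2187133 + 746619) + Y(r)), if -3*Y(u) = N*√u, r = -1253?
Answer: 26403768/77463097449749 + 2667*I*√1253/77463097449749 ≈ 3.4086e-7 + 1.2187e-9*I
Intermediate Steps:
N = 889 (N = 867 + 22 = 889)
Y(u) = -889*√u/3
1/((2187133 + 746619) + Y(r)) = 1/((2187133 + 746619) - 889*I*√1253/3) = 1/(2933752 - 889*I*√1253/3)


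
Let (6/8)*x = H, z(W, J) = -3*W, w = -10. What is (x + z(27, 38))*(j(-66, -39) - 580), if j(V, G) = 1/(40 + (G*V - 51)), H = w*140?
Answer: 2895282459/2563 ≈ 1.1296e+6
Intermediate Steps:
H = -1400 (H = -10*140 = -1400)
x = -5600/3 (x = (4/3)*(-1400) = -5600/3 ≈ -1866.7)
j(V, G) = 1/(-11 + G*V) (j(V, G) = 1/(40 + (-51 + G*V)) = 1/(-11 + G*V))
(x + z(27, 38))*(j(-66, -39) - 580) = (-5600/3 - 3*27)*(1/(-11 - 39*(-66)) - 580) = (-5600/3 - 81)*(1/(-11 + 2574) - 580) = -5843*(1/2563 - 580)/3 = -5843/3*(-1486539/2563) = 2895282459/2563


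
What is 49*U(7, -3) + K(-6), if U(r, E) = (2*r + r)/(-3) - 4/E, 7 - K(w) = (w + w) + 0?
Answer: -776/3 ≈ -258.67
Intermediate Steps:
K(w) = 7 - 2*w (K(w) = 7 - ((w + w) + 0) = 7 - (2*w + 0) = 7 - 2*w)
U(r, E) = -r - 4/E (U(r, E) = (3*r)*(-1/3) - 4/E = -r - 4/E)
49*U(7, -3) + K(-6) = 49*(-1*7 - 4/(-3)) + (7 - 2*(-6)) = 49*(-7 - 4*(-1/3)) + (7 + 12) = 49*(-7 + 4/3) + 19 = 49*(-17/3) + 19 = -833/3 + 19 = -776/3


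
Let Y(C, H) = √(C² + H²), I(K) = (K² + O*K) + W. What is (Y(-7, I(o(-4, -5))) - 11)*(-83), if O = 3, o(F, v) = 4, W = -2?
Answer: 913 - 415*√29 ≈ -1321.8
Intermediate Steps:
I(K) = -2 + K² + 3*K (I(K) = (K² + 3*K) - 2 = -2 + K² + 3*K)
(Y(-7, I(o(-4, -5))) - 11)*(-83) = (√((-7)² + (-2 + 4² + 3*4)²) - 11)*(-83) = (√(49 + (-2 + 16 + 12)²) - 11)*(-83) = (√(49 + 26²) - 11)*(-83) = (√(49 + 676) - 11)*(-83) = (√725 - 11)*(-83) = (5*√29 - 11)*(-83) = (-11 + 5*√29)*(-83) = 913 - 415*√29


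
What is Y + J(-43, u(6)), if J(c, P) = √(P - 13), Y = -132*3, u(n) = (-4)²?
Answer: -396 + √3 ≈ -394.27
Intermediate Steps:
u(n) = 16
Y = -396
J(c, P) = √(-13 + P)
Y + J(-43, u(6)) = -396 + √(-13 + 16) = -396 + √3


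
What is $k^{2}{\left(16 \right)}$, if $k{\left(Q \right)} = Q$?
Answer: $256$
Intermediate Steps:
$k^{2}{\left(16 \right)} = 16^{2} = 256$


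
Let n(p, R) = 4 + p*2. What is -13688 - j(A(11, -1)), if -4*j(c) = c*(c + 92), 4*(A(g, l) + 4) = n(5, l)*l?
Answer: -221543/16 ≈ -13846.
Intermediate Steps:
n(p, R) = 4 + 2*p
A(g, l) = -4 + 7*l/2 (A(g, l) = -4 + ((4 + 2*5)*l)/4 = -4 + ((4 + 10)*l)/4 = -4 + (14*l)/4 = -4 + 7*l/2)
j(c) = -c*(92 + c)/4 (j(c) = -c*(c + 92)/4 = -c*(92 + c)/4)
-13688 - j(A(11, -1)) = -13688 - (-1)*(-4 + (7/2)*(-1))*(92 + (-4 + (7/2)*(-1)))/4 = -13688 - (-1)*(-4 - 7/2)*(92 + (-4 - 7/2))/4 = -13688 - (-1)*(-15)*(92 - 15/2)/(4*2) = -13688 - (-1)*(-15)*169/(4*2*2) = -13688 - 1*2535/16 = -13688 - 2535/16 = -221543/16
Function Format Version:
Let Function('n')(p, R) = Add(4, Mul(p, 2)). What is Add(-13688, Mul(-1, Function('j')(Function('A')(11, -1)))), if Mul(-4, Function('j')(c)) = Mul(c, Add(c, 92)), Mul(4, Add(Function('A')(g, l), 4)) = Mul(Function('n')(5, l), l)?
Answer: Rational(-221543, 16) ≈ -13846.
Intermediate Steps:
Function('n')(p, R) = Add(4, Mul(2, p))
Function('A')(g, l) = Add(-4, Mul(Rational(7, 2), l)) (Function('A')(g, l) = Add(-4, Mul(Rational(1, 4), Mul(Add(4, Mul(2, 5)), l))) = Add(-4, Mul(Rational(1, 4), Mul(Add(4, 10), l))) = Add(-4, Mul(Rational(1, 4), Mul(14, l))) = Add(-4, Mul(Rational(7, 2), l)))
Function('j')(c) = Mul(Rational(-1, 4), c, Add(92, c)) (Function('j')(c) = Mul(Rational(-1, 4), Mul(c, Add(c, 92))) = Mul(Rational(-1, 4), Mul(c, Add(92, c))) = Mul(Rational(-1, 4), c, Add(92, c)))
Add(-13688, Mul(-1, Function('j')(Function('A')(11, -1)))) = Add(-13688, Mul(-1, Mul(Rational(-1, 4), Add(-4, Mul(Rational(7, 2), -1)), Add(92, Add(-4, Mul(Rational(7, 2), -1)))))) = Add(-13688, Mul(-1, Mul(Rational(-1, 4), Add(-4, Rational(-7, 2)), Add(92, Add(-4, Rational(-7, 2)))))) = Add(-13688, Mul(-1, Mul(Rational(-1, 4), Rational(-15, 2), Add(92, Rational(-15, 2))))) = Add(-13688, Mul(-1, Mul(Rational(-1, 4), Rational(-15, 2), Rational(169, 2)))) = Add(-13688, Mul(-1, Rational(2535, 16))) = Add(-13688, Rational(-2535, 16)) = Rational(-221543, 16)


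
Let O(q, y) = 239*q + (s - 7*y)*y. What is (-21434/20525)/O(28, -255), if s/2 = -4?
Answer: 21434/9163242575 ≈ 2.3391e-6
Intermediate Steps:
s = -8 (s = 2*(-4) = -8)
O(q, y) = 239*q + y*(-8 - 7*y) (O(q, y) = 239*q + (-8 - 7*y)*y = 239*q + y*(-8 - 7*y))
(-21434/20525)/O(28, -255) = (-21434/20525)/(-8*(-255) - 7*(-255)**2 + 239*28) = (-21434*1/20525)/(2040 - 7*65025 + 6692) = -21434/(20525*(2040 - 455175 + 6692)) = -21434/20525/(-446443) = -21434/20525*(-1/446443) = 21434/9163242575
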